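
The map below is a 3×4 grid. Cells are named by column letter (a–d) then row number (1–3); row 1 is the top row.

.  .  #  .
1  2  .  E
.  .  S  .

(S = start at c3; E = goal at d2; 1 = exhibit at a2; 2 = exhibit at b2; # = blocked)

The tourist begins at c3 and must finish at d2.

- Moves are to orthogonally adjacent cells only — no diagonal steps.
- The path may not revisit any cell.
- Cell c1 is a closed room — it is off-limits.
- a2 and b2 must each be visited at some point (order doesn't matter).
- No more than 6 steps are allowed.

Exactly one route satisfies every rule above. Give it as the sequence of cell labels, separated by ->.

c3 -> b3 -> a3 -> a2 -> b2 -> c2 -> d2

Any route must reach a2 and b2 and still end at d2 within 6 moves, so the order of the required stops is forced.
Route from c3: 2× left (reaching a3), up to a2, 3× right (reaching d2) — 6 moves in all.
Check: all required cells visited; 6 ≤ 6 moves.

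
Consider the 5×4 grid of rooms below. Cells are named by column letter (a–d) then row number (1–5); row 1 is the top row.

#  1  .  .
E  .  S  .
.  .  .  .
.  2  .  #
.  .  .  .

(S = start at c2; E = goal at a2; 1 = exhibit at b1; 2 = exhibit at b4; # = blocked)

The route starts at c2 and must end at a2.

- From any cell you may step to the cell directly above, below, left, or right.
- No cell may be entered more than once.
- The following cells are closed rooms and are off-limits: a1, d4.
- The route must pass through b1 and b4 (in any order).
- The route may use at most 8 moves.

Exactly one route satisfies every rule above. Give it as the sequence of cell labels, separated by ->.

The budget equals the shortest possible length, so every move has to be on a shortest route through the required cells.
Route from c2: up 1 to c1, left 1 to b1, down 3 to b4, left 1 to a4, up 2 to a2 — 8 moves in all.
Check: all required cells visited; 8 ≤ 8 moves.

c2 -> c1 -> b1 -> b2 -> b3 -> b4 -> a4 -> a3 -> a2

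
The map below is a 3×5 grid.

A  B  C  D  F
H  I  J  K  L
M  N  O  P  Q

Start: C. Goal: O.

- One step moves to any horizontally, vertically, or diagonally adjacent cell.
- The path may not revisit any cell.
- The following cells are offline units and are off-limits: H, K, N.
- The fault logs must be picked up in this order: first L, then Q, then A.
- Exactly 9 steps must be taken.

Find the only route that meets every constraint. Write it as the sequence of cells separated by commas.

C, D, L, Q, P, J, B, A, I, O

The waypoints must appear in the order L, Q, A, with no cell reused.
Route from C: right to D, down-right to L, down to Q, left to P, 2× up-left (reaching B), left to A, 2× down-right (reaching O) — 9 moves in all.
Check: order respected (L at step 2, Q at step 3, A at step 7); 9 moves as required.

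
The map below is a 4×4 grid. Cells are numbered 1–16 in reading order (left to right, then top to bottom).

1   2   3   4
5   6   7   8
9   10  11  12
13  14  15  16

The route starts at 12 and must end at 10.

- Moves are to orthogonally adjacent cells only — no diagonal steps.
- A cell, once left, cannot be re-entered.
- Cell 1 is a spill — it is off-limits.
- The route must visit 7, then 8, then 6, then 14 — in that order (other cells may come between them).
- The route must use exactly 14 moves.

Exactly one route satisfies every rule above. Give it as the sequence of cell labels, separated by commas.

12, 16, 15, 11, 7, 8, 4, 3, 2, 6, 5, 9, 13, 14, 10

The waypoints must appear in the order 7, 8, 6, 14, with no cell reused.
Route from 12: down 1 to 16, left 1 to 15, up 2 to 7, right 1 to 8, up 1 to 4, left 2 to 2, down 1 to 6, left 1 to 5, down 2 to 13, right 1 to 14, up 1 to 10 — 14 moves in all.
Check: order respected (7 at step 4, 8 at step 5, 6 at step 9, 14 at step 13); 14 moves as required.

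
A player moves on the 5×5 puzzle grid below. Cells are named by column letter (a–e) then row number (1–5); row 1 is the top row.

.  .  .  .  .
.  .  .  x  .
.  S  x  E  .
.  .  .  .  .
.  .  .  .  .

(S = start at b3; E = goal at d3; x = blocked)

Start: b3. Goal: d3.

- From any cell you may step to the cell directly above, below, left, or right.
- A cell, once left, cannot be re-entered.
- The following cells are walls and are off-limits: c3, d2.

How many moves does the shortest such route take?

The Manhattan distance from b3 to d3 is |3−3| + |2−4| = 2, so at least 2 moves are needed.
That bound ignores the blocked cells. Measuring each leg by the fewest moves that actually steer around them (b3→d3: 4) raises the lower bound to 4.
A route of 4 moves exists: b3 → b4 → c4 → d4 → d3.
Since 4 matches that lower bound, it is optimal.

4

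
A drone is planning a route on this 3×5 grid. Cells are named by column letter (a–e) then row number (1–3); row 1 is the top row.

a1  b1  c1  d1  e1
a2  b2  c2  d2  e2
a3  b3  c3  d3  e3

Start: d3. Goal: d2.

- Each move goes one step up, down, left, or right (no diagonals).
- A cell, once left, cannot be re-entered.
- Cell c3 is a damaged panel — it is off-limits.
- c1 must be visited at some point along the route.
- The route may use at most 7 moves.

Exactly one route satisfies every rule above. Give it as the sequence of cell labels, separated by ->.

Any route must reach c1 and still end at d2 within 7 moves, so the order of the required stops is forced.
Route from d3: right 1 to e3, up 2 to e1, left 2 to c1, down 1 to c2, right 1 to d2 — 7 moves in all.
Check: all required cells visited; 7 ≤ 7 moves.

d3 -> e3 -> e2 -> e1 -> d1 -> c1 -> c2 -> d2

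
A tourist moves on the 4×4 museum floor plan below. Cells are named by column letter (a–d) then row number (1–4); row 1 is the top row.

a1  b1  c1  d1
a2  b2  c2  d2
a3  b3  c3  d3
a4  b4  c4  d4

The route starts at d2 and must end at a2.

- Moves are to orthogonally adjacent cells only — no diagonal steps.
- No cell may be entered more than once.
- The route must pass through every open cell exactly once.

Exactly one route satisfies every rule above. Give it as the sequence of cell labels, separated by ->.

d2 -> d1 -> c1 -> c2 -> c3 -> d3 -> d4 -> c4 -> b4 -> a4 -> a3 -> b3 -> b2 -> b1 -> a1 -> a2

Need to visit all 16 open cells exactly once, starting at d2 and ending at a2.
Cell a4 has only two open neighbours (a3 and b4), so the path must pass straight through it: one of those is the cell it's entered from and the other is where it exits.
Route from d2: up to d1, left to c1, 2× down (reaching c3), right to d3, down to d4, 3× left (reaching a4), up to a3, right to b3, 2× up (reaching b1), left to a1, down to a2 — 15 moves in all.
Check: all 16 open cells covered.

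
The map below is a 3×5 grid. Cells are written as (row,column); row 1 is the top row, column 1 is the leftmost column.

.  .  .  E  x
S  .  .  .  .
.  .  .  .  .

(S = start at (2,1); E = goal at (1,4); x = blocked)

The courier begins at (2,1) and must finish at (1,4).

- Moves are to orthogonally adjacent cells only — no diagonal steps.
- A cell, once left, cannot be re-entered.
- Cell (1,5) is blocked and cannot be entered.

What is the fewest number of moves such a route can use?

The Manhattan distance from (2,1) to (1,4) is |2−1| + |1−4| = 4, so at least 4 moves are needed.
A route of 4 moves achieves this: (2,1) → (1,1) → (1,2) → (1,3) → (1,4).
Since 4 matches the lower bound, it is optimal.

4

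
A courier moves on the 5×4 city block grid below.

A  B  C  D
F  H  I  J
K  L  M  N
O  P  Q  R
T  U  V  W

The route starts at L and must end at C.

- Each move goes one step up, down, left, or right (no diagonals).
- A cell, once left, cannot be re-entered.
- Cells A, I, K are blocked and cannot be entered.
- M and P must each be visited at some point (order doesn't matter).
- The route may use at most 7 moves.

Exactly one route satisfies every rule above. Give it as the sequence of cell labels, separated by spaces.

The 7-move cap with required stops at M, P leaves no slack for detours.
Route from L: down 1 to P, right 1 to Q, up 1 to M, right 1 to N, up 2 to D, left 1 to C — 7 moves in all.
Check: all required cells visited; 7 ≤ 7 moves.

L P Q M N J D C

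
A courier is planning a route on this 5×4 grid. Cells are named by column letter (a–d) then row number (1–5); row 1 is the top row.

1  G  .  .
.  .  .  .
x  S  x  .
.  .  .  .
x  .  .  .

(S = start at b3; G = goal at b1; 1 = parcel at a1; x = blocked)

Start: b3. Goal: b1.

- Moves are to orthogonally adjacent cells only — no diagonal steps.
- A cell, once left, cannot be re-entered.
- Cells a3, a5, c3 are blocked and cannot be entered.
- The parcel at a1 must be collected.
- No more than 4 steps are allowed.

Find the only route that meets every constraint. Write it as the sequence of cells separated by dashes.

Any route must reach a1 and still end at b1 within 4 moves, so the order of the required stops is forced.
Route from b3: up to b2, left to a2, up to a1, right to b1 — 4 moves in all.
Check: all required cells visited; 4 ≤ 4 moves.

b3 - b2 - a2 - a1 - b1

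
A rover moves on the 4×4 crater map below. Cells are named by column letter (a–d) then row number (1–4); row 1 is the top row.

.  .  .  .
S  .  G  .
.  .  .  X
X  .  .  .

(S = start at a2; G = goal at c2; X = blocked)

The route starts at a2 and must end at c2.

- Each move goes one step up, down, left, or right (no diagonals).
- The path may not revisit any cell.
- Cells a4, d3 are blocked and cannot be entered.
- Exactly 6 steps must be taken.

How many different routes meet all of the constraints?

Need simple routes of exactly 6 moves from a2 to c2 (Manhattan distance 2, so 2 moves are spent on a detour and 2 undoing it).
Enumerating: a2 a1 b1 b2 b3 c3 c2 | a2 a1 b1 c1 d1 d2 c2 | a2 a3 b3 b2 b1 c1 c2 | a2 a3 b3 b4 c4 c3 c2 | a2 b2 b1 c1 d1 d2 c2 | a2 b2 b3 b4 c4 c3 c2.
That gives 6 routes.

6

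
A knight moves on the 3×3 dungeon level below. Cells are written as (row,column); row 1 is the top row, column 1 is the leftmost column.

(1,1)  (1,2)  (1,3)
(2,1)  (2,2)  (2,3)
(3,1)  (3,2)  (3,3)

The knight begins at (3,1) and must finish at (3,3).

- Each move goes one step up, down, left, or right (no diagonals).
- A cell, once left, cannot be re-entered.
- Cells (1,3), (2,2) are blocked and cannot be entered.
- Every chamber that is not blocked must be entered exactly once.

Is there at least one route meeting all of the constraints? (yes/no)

no

Cell (1,2) has only one open neighbour but is neither the start nor the goal, so a Hamiltonian route would have to both enter and leave it through the same neighbour — impossible without revisiting.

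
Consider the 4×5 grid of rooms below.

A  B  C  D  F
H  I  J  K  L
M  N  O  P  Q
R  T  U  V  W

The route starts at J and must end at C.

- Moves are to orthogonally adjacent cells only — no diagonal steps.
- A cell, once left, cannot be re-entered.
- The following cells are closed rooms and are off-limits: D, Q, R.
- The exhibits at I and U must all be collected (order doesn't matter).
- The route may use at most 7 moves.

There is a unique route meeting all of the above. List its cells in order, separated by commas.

J, O, U, T, N, I, B, C

Any route must reach I and U and still end at C within 7 moves, so the order of the required stops is forced.
Route from J: 2× down (reaching U), left to T, 3× up (reaching B), right to C — 7 moves in all.
Check: all required cells visited; 7 ≤ 7 moves.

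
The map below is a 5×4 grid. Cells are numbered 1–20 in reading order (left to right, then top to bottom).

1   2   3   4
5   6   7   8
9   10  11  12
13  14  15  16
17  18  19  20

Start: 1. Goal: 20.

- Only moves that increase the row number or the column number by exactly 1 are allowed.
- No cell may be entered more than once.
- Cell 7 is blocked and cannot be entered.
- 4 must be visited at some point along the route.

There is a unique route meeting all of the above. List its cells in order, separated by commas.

Moves only go right or down, so the column and row indices never decrease.
Route from 1: 3× right (reaching 4), 4× down (reaching 20) — 7 moves in all.
Check: all required cells visited.

1, 2, 3, 4, 8, 12, 16, 20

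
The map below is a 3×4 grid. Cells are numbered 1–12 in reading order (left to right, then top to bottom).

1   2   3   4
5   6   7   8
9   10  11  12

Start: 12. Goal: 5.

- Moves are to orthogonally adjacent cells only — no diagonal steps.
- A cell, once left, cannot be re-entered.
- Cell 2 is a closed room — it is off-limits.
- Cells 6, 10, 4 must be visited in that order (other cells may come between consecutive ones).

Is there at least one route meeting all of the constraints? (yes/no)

no

Ignoring the required order, 2 revisit-free routes from 12 to 5 pass through all of 6, 10, and 4; the waypoint orders that occur are 4 → 10 → 6 (1); 4 → 6 → 10 (1) — never 6 → 10 → 4.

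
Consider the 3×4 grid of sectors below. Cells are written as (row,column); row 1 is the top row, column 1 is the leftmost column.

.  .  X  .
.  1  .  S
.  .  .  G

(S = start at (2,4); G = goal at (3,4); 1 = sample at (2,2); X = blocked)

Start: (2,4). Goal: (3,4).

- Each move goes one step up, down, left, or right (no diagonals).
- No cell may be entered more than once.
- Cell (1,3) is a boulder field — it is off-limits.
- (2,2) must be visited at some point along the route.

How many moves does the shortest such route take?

Any route passes through (2,2) somewhere between (2,4) and (3,4). Summing Manhattan distances along the two legs ((2,4) → (2,2) → (3,4)) gives a lower bound of 2 + 3 = 5 moves.
A route of 5 moves achieves this: (2,4) → (2,3) → (2,2) → (3,2) → (3,3) → (3,4).
Since 5 matches the lower bound, it is optimal.

5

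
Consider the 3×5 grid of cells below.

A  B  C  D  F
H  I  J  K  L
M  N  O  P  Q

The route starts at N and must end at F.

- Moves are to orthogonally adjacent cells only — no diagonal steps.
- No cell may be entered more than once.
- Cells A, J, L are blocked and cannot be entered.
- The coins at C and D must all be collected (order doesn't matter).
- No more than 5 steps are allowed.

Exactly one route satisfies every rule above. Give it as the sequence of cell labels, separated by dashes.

N - I - B - C - D - F

The budget equals the shortest possible length, so every move has to be on a shortest route through the required cells.
Route from N: up 2 to B, right 3 to F — 5 moves in all.
Check: all required cells visited; 5 ≤ 5 moves.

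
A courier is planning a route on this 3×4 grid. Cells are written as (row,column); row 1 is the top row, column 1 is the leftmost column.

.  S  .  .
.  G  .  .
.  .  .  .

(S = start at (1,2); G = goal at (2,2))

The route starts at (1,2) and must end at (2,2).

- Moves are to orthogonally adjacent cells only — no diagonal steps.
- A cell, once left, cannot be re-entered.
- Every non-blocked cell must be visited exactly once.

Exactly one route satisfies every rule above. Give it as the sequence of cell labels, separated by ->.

(1,2) -> (1,1) -> (2,1) -> (3,1) -> (3,2) -> (3,3) -> (3,4) -> (2,4) -> (1,4) -> (1,3) -> (2,3) -> (2,2)

Need to visit all 12 open cells exactly once, starting at (1,2) and ending at (2,2).
Cell (3,1) has only two open neighbours ((2,1) and (3,2)), so the path must pass straight through it: one of those is the cell it's entered from and the other is where it exits.
Route from (1,2): left to (1,1), 2× down (reaching (3,1)), 3× right (reaching (3,4)), 2× up (reaching (1,4)), left to (1,3), down to (2,3), left to (2,2) — 11 moves in all.
Check: all 12 open cells covered.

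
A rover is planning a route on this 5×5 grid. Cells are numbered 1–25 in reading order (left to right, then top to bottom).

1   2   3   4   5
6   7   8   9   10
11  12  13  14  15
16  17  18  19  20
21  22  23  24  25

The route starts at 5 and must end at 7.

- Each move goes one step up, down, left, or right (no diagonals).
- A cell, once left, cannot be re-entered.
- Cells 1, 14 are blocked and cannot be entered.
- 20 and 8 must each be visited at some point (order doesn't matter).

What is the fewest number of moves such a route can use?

Any route passes through 20 and 8 in some order between 5 and 7. Summing Manhattan distances along each leg and taking the cheapest ordering (5 → 20 → 8 → 7) gives a lower bound of 3 + 4 + 1 = 8 moves.
A route of 8 moves achieves this: 5 → 10 → 15 → 20 → 19 → 18 → 13 → 8 → 7.
Since 8 matches the lower bound, it is optimal.

8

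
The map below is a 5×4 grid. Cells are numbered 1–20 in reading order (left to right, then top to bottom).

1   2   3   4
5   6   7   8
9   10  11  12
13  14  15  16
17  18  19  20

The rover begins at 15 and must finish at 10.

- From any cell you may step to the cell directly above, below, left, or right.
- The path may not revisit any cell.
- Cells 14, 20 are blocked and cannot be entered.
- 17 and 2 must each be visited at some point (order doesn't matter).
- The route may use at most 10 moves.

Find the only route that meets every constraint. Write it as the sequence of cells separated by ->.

15 -> 19 -> 18 -> 17 -> 13 -> 9 -> 5 -> 1 -> 2 -> 6 -> 10

The 10-move cap with required stops at 17, 2 leaves no slack for detours.
Route from 15: down to 19, 2× left (reaching 17), 4× up (reaching 1), right to 2, 2× down (reaching 10) — 10 moves in all.
Check: all required cells visited; 10 ≤ 10 moves.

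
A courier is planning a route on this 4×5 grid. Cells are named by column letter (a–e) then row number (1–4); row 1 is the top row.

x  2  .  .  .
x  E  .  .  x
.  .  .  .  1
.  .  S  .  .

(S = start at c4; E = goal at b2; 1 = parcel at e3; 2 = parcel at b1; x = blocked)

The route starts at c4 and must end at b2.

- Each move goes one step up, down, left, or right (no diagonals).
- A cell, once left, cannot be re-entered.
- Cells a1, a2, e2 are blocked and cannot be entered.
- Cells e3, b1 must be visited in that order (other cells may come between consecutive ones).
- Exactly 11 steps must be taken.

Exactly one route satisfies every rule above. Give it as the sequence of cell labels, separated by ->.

c4 -> d4 -> e4 -> e3 -> d3 -> c3 -> c2 -> d2 -> d1 -> c1 -> b1 -> b2

The waypoints must appear in the order e3, b1, with no cell reused.
Route from c4: right 2 to e4, up 1 to e3, left 2 to c3, up 1 to c2, right 1 to d2, up 1 to d1, left 2 to b1, down 1 to b2 — 11 moves in all.
Check: order respected (1 at step 3, 2 at step 10); 11 moves as required.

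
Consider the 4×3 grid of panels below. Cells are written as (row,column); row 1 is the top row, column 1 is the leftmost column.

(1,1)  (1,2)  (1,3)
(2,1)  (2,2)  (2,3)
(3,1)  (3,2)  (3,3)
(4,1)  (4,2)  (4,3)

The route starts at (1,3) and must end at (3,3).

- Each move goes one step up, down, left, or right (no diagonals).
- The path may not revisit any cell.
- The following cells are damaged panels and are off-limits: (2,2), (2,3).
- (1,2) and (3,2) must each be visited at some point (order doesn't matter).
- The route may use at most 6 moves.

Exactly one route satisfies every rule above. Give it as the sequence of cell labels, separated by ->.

(1,3) -> (1,2) -> (1,1) -> (2,1) -> (3,1) -> (3,2) -> (3,3)

Any route must reach (1,2) and (3,2) and still end at (3,3) within 6 moves, so the order of the required stops is forced.
Route from (1,3): 2× left (reaching (1,1)), 2× down (reaching (3,1)), 2× right (reaching (3,3)) — 6 moves in all.
Check: all required cells visited; 6 ≤ 6 moves.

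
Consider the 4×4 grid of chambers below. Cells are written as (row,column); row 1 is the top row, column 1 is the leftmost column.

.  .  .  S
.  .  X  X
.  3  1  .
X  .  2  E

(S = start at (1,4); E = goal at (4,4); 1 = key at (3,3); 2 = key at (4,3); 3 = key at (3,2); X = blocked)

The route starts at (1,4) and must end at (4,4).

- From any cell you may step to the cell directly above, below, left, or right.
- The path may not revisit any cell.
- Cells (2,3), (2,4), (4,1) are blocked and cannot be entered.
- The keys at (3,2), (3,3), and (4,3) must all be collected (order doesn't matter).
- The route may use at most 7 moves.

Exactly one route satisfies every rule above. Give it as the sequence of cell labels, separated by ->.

The 7-move cap with required stops at (3,2), (3,3), (4,3) leaves no slack for detours.
Route from (1,4): 2× left (reaching (1,2)), 2× down (reaching (3,2)), right to (3,3), down to (4,3), right to (4,4) — 7 moves in all.
Check: all required cells visited; 7 ≤ 7 moves.

(1,4) -> (1,3) -> (1,2) -> (2,2) -> (3,2) -> (3,3) -> (4,3) -> (4,4)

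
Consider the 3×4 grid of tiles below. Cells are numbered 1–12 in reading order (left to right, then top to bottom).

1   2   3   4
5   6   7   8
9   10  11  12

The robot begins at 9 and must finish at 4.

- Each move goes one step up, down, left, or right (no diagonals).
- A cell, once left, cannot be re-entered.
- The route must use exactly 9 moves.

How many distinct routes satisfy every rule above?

11

Need simple routes of exactly 9 moves from 9 to 4 (Manhattan distance 5, so 2 moves are spent on a detour and 2 undoing it).
Branch systematically from the start, pruning whenever the remaining move budget drops below the Manhattan distance to 4 or differs from it in parity. Grouping the completions by first move — via 5: 7; via 10: 4 — and summing: 7 + 4 = 11.
That gives 11 routes.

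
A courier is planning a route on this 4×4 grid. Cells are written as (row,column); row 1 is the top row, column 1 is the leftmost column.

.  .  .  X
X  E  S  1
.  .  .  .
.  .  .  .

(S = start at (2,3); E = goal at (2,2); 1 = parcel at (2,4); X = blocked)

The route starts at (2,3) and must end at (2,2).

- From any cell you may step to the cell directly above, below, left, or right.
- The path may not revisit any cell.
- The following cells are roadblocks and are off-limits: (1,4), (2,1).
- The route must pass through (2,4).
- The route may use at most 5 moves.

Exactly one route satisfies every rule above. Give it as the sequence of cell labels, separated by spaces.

The 5-move cap with required stops at (2,4) leaves no slack for detours.
Route from (2,3): right to (2,4), down to (3,4), 2× left (reaching (3,2)), up to (2,2) — 5 moves in all.
Check: all required cells visited; 5 ≤ 5 moves.

(2,3) (2,4) (3,4) (3,3) (3,2) (2,2)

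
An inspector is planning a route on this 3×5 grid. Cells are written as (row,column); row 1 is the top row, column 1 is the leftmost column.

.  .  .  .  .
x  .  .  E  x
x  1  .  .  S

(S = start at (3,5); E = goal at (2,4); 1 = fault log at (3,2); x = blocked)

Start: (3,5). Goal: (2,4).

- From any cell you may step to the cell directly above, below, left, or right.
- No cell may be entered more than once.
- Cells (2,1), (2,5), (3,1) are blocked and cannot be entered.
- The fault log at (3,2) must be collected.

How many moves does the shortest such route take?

Any route passes through (3,2) somewhere between (3,5) and (2,4). Summing Manhattan distances along the two legs ((3,5) → (3,2) → (2,4)) gives a lower bound of 3 + 3 = 6 moves.
A route of 6 moves achieves this: (3,5) → (3,4) → (3,3) → (3,2) → (2,2) → (2,3) → (2,4).
Since 6 matches the lower bound, it is optimal.

6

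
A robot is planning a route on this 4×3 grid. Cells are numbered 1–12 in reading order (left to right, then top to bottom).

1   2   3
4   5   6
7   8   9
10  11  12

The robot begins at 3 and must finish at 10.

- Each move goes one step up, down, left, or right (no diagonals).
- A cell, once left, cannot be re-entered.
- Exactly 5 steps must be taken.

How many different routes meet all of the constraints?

10

Need simple routes of exactly 5 moves from 3 to 10 (Manhattan distance 5, so 0 moves are spent on a detour and 0 undoing it).
Branch systematically from the start, pruning whenever the remaining move budget drops below the Manhattan distance to 10 or differs from it in parity. Grouping the completions by first move — via 6: 6; via 2: 4 — and summing: 6 + 4 = 10.
That gives 10 routes.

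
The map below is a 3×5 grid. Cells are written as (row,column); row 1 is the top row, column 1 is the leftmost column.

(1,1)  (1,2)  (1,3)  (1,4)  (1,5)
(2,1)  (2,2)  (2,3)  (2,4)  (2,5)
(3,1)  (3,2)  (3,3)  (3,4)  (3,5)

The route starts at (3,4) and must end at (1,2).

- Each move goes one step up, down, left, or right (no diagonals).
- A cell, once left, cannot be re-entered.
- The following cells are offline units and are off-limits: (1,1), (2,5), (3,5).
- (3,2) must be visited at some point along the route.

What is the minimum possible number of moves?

Any route passes through (3,2) somewhere between (3,4) and (1,2). Summing Manhattan distances along the two legs ((3,4) → (3,2) → (1,2)) gives a lower bound of 2 + 2 = 4 moves.
A route of 4 moves achieves this: (3,4) → (3,3) → (3,2) → (2,2) → (1,2).
Since 4 matches the lower bound, it is optimal.

4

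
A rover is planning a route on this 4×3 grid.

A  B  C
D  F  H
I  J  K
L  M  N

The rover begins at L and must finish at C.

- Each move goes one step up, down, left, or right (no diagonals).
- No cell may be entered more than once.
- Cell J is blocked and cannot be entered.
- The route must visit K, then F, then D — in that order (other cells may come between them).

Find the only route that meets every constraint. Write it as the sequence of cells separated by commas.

The waypoints must appear in the order K, F, D, with no cell reused.
Route from L: right 2 to N, up 2 to H, left 2 to D, up 1 to A, right 2 to C — 9 moves in all.
Check: order respected (K at step 3, F at step 5, D at step 6).

L, M, N, K, H, F, D, A, B, C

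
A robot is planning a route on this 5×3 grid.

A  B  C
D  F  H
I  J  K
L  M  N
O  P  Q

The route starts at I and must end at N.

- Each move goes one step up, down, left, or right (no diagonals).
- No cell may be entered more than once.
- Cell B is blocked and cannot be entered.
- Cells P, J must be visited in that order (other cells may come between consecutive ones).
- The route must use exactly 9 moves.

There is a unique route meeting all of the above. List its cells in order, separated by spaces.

The waypoints must appear in the order P, J, with no cell reused.
Route from I: 2× down (reaching O), right to P, 3× up (reaching F), right to H, 2× down (reaching N) — 9 moves in all.
Check: order respected (P at step 3, J at step 5); 9 moves as required.

I L O P M J F H K N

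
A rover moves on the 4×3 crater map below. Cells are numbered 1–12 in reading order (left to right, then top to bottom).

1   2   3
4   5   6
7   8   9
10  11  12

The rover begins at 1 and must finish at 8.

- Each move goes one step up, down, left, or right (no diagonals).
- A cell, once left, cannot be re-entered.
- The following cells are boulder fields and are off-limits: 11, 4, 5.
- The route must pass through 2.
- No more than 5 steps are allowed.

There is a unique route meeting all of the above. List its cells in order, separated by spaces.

Any route must reach 2 and still end at 8 within 5 moves, so the order of the required stops is forced.
Route from 1: 2× right (reaching 3), 2× down (reaching 9), left to 8 — 5 moves in all.
Check: all required cells visited; 5 ≤ 5 moves.

1 2 3 6 9 8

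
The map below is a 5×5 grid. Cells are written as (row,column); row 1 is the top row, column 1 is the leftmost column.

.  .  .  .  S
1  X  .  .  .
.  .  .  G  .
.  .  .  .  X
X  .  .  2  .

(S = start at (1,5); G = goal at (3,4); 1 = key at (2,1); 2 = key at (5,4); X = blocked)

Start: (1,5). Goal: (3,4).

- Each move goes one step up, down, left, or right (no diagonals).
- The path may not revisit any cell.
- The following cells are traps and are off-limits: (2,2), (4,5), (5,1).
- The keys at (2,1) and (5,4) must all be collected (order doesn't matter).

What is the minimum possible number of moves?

13

Any route passes through (2,1) and (5,4) in some order between (1,5) and (3,4). Summing Manhattan distances along each leg and taking the cheapest ordering ((1,5) → (2,1) → (5,4) → (3,4)) gives a lower bound of 5 + 6 + 2 = 13 moves.
A route of 13 moves achieves this: (1,5) → (1,4) → (1,3) → (1,2) → (1,1) → (2,1) → (3,1) → (4,1) → (4,2) → (5,2) → (5,3) → (5,4) → (4,4) → (3,4).
Since 13 matches the lower bound, it is optimal.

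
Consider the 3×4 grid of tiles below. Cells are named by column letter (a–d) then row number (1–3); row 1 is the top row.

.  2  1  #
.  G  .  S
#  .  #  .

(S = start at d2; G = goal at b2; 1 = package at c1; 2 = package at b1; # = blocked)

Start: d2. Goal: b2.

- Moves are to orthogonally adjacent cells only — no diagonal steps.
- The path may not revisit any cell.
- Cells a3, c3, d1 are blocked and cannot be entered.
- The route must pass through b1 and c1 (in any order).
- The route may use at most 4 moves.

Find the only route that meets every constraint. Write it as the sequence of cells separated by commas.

The budget equals the shortest possible length, so every move has to be on a shortest route through the required cells.
Route from d2: left 1 to c2, up 1 to c1, left 1 to b1, down 1 to b2 — 4 moves in all.
Check: all required cells visited; 4 ≤ 4 moves.

d2, c2, c1, b1, b2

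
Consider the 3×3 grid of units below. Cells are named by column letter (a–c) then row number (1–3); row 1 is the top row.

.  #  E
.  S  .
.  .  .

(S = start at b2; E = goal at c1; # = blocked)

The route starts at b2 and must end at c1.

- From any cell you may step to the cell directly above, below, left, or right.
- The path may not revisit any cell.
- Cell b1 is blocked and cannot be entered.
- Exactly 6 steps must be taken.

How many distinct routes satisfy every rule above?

1

Need simple routes of exactly 6 moves from b2 to c1 (Manhattan distance 2, so 2 moves are spent on a detour and 2 undoing it).
Enumerating: b2 a2 a3 b3 c3 c2 c1.
That gives 1 route.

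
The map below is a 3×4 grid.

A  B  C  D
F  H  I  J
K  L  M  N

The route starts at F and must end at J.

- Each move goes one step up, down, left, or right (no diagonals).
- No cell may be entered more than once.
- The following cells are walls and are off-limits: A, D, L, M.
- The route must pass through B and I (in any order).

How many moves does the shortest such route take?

5

Any route passes through B and I in some order between F and J. Summing Manhattan distances along each leg and taking the cheapest ordering (F → B → I → J) gives a lower bound of 2 + 2 + 1 = 5 moves.
A route of 5 moves achieves this: F → H → B → C → I → J.
Since 5 matches the lower bound, it is optimal.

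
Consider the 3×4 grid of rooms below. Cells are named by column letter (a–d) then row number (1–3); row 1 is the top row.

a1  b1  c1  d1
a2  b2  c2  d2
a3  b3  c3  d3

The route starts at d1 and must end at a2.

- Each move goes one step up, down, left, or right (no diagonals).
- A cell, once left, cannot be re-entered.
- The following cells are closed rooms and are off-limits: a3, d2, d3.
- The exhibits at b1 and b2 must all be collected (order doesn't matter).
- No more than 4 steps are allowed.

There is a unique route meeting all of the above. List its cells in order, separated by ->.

Any route must reach b1 and b2 and still end at a2 within 4 moves, so the order of the required stops is forced.
Route from d1: 2× left (reaching b1), down to b2, left to a2 — 4 moves in all.
Check: all required cells visited; 4 ≤ 4 moves.

d1 -> c1 -> b1 -> b2 -> a2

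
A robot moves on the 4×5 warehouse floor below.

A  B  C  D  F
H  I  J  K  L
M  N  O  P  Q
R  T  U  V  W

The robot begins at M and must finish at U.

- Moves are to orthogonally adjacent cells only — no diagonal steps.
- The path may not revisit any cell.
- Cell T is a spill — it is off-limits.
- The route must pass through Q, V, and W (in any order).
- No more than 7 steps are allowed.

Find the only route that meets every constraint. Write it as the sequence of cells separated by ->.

M -> N -> O -> P -> Q -> W -> V -> U

The budget equals the shortest possible length, so every move has to be on a shortest route through the required cells.
Route from M: 4× right (reaching Q), down to W, 2× left (reaching U) — 7 moves in all.
Check: all required cells visited; 7 ≤ 7 moves.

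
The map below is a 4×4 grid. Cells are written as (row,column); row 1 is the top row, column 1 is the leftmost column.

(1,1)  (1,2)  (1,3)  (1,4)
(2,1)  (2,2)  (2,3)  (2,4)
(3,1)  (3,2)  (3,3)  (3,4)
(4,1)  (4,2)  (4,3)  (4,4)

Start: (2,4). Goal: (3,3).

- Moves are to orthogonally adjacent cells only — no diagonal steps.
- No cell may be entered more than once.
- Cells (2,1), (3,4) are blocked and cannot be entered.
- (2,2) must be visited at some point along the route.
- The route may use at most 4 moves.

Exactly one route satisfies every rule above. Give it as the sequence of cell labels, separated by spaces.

The budget equals the shortest possible length, so every move has to be on a shortest route through the required cells.
Route from (2,4): 2× left (reaching (2,2)), down to (3,2), right to (3,3) — 4 moves in all.
Check: all required cells visited; 4 ≤ 4 moves.

(2,4) (2,3) (2,2) (3,2) (3,3)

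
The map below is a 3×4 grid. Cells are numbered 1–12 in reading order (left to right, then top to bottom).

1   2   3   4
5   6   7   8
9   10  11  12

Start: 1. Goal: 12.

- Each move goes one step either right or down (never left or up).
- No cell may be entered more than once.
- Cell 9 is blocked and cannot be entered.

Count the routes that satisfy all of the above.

A right/down-only route from 1 to 12 makes exactly 2 down-moves and 3 right-moves in some order.
With no other constraints that would be C(5,2) = 10 routes.
Subtract routes through each blocked cell (inclusion–exclusion for overlaps): − through 9: 1 → 9.
That gives 9 routes.

9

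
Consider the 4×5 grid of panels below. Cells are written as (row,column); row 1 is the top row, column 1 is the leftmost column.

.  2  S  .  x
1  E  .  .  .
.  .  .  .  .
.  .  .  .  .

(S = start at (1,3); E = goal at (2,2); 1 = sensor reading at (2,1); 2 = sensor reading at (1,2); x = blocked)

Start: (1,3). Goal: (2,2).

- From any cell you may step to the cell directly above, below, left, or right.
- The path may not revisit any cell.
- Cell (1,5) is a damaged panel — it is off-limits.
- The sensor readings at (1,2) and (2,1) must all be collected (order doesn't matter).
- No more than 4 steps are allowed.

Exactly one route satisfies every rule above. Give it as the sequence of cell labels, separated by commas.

(1,3), (1,2), (1,1), (2,1), (2,2)

The 4-move cap with required stops at (1,2), (2,1) leaves no slack for detours.
Route from (1,3): left 2 to (1,1), down 1 to (2,1), right 1 to (2,2) — 4 moves in all.
Check: all required cells visited; 4 ≤ 4 moves.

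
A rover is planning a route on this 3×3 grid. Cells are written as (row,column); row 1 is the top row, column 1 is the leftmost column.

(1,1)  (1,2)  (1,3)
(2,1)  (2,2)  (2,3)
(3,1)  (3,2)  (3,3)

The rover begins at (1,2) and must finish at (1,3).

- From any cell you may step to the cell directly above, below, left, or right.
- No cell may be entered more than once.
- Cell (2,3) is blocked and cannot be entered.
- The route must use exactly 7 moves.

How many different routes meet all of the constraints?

Need simple routes of exactly 7 moves from (1,2) to (1,3) (Manhattan distance 1, so 3 moves are spent on a detour and 3 undoing it).
No route satisfies every constraint, so the count is 0.

0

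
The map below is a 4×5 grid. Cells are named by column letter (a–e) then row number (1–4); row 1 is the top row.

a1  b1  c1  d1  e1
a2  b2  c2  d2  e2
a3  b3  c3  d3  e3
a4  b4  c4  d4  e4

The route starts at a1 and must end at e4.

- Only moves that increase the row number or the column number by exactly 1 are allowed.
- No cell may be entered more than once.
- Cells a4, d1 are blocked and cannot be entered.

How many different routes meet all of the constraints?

A right/down-only route from a1 to e4 makes exactly 3 down-moves and 4 right-moves in some order.
With no other constraints that would be C(7,3) = 35 routes.
Subtract routes through each blocked cell (inclusion–exclusion for overlaps): − through d1: 4 − through a4: 1 → 30.
That gives 30 routes.

30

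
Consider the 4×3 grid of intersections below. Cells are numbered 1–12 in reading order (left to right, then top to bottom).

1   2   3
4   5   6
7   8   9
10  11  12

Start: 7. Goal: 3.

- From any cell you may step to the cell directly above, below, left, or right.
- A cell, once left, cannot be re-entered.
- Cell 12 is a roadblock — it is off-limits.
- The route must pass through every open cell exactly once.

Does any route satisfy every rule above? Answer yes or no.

One route that works: 7 → 10 → 11 → 8 → 9 → 6 → 5 → 4 → 1 → 2 → 3.

yes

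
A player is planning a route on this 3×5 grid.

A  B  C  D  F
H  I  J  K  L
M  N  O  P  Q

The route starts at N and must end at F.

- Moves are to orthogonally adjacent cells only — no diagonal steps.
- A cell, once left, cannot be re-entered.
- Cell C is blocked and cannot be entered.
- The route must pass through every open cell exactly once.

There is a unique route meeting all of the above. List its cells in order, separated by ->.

N -> M -> H -> A -> B -> I -> J -> O -> P -> Q -> L -> K -> D -> F

Need to visit all 14 open cells exactly once, starting at N and ending at F.
Route from N: left to M, 2× up (reaching A), right to B, down to I, right to J, down to O, 2× right (reaching Q), up to L, left to K, up to D, right to F — 13 moves in all.
Check: all 14 open cells covered.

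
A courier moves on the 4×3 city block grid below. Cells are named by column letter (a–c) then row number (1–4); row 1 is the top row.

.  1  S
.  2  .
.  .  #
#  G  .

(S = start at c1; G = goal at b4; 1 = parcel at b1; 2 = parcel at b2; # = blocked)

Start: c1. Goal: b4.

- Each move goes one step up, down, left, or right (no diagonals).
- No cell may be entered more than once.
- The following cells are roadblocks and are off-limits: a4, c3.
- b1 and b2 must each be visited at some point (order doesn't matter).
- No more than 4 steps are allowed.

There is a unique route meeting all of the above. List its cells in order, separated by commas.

c1, b1, b2, b3, b4

Any route must reach b1 and b2 and still end at b4 within 4 moves, so the order of the required stops is forced.
Route from c1: left 1 to b1, down 3 to b4 — 4 moves in all.
Check: all required cells visited; 4 ≤ 4 moves.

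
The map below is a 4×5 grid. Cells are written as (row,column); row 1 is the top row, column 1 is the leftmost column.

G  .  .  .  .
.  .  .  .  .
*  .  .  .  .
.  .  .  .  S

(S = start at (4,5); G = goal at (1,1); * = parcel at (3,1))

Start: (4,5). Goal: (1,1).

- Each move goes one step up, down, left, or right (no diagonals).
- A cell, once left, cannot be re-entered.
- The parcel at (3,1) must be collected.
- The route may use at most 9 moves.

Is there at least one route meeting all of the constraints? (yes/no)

One route that works: (4,5) → (3,5) → (3,4) → (3,3) → (3,2) → (3,1) → (2,1) → (1,1).

yes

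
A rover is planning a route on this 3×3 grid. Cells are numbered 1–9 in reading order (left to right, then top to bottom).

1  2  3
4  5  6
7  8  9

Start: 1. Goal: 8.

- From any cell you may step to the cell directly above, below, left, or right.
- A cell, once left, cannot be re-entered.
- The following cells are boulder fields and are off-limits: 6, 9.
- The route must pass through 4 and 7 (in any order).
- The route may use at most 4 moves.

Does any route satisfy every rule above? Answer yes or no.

One route that works: 1 → 4 → 7 → 8.

yes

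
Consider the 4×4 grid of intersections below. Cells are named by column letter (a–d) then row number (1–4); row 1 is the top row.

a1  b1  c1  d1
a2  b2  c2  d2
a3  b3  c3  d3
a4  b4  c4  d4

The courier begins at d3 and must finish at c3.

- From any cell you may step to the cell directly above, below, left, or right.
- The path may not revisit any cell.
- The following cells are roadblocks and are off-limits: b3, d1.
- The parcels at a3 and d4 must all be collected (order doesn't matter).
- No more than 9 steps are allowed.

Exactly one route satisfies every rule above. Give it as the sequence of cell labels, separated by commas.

d3, d4, c4, b4, a4, a3, a2, b2, c2, c3

The budget equals the shortest possible length, so every move has to be on a shortest route through the required cells.
Route from d3: down 1 to d4, left 3 to a4, up 2 to a2, right 2 to c2, down 1 to c3 — 9 moves in all.
Check: all required cells visited; 9 ≤ 9 moves.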